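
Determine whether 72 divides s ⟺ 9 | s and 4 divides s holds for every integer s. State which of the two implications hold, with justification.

(⟹) If 72 ∣ s, write s = 72q. Since 72 = 8·9, s = 9·(8q), so 9 ∣ s; and since 72 = 18·4, s = 4·(18q), so 4 ∣ s.

(⟸) This fails: take s = 36. Both 9 ∣ 36 and 4 ∣ 36, yet 36 is not a multiple of 72 (since 36 = 0·72 + 36), so 72 ∤ 36.

Not equivalent: only (⇒) holds.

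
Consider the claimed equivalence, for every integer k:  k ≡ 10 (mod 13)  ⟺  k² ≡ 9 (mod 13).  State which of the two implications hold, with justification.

Not equivalent: only (⇒) holds.

(⇐) This fails: take k = 3. Then 3² = 9 ≡ 9 (mod 13), yet 3 ≡ 3 (mod 13), not 10.

(⇒) Suppose k ≡ 10 (mod 13). Write k = 13j + 10. Then (13j + 10)² = 169j² + 260j + 100 = 13(13j² + 20j + 7) + 9, so k² ≡ 9 (mod 13).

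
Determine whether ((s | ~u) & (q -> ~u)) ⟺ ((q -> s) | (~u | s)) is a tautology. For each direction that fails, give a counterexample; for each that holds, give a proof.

(⟹) Assume the antecedent. If u is true, the antecedent forces (u = T, s = T, q = F), and (q -> s) | (~u | s) holds there. If u is false, (q -> s) | (~u | s) reduces to true regardless of the other variables. Either way (q -> s) | (~u | s) holds.

(⟸) This fails. Under u = T, s = F, q = F, the left side is false but the right side is true.

The forward direction holds; the converse fails.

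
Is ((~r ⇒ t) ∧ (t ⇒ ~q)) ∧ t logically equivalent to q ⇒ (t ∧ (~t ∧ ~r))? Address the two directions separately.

The forward direction holds; the converse fails.

[⇒] Assume the antecedent. If r is true, the antecedent forces (r = T, t = T, q = F), and q ⇒ (t ∧ (~t ∧ ~r)) holds there. If r is false, the antecedent forces (r = F, t = T, q = F), and q ⇒ (t ∧ (~t ∧ ~r)) holds there. Either way q ⇒ (t ∧ (~t ∧ ~r)) holds.

[⇐] This fails. Under r = F, t = F, q = F, the left side is false but the right side is true.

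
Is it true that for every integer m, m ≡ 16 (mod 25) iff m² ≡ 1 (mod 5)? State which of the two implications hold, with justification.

Only the forward direction holds.

(⟸) This fails: take m = 1. Then 1² = 1 ≡ 1 (mod 5), yet 1 ≡ 1 (mod 25), not 16.

(⟹) Suppose m ≡ 16 (mod 25). Then m² ≡ 16² = 256 (mod 25), and since 5 ∣ 25, also m² ≡ 1 (mod 5).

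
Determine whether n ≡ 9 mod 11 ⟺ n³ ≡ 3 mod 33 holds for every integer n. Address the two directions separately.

(→) This fails: take n = 20. Then 20 ≡ 9 (mod 11), but 20³ = 8000 ≡ 14 (mod 33), not 3.

(←) Conversely, the residues r modulo 33 with r³ ≡ 3 (mod 33) are exactly {9}, and each is ≡ 9 (mod 11).

Only the converse holds.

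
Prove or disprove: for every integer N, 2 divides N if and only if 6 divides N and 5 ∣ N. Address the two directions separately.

(⇒) This fails: take N = 2. Certainly 2 ∣ 2, but 6 ∤ 2.

(⇐) Suppose 6 ∣ N and 5 ∣ N. Any common multiple of 6 and 5 is a multiple of their lcm; here gcd(6, 5) = 1, so lcm(6, 5) = 6·5 = 30, so 30 ∣ N. Since 2 ∣ 30, it follows that 2 ∣ N.

Not equivalent: only (⇐) holds.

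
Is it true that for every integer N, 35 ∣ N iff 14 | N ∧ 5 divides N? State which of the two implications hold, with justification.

(⟸) Suppose 14 ∣ N and 5 ∣ N. Any common multiple of 14 and 5 is a multiple of their lcm; here gcd(14, 5) = 1, so lcm(14, 5) = 14·5 = 70, so 70 ∣ N. Since 35 ∣ 70, it follows that 35 ∣ N.

(⟹) This fails: take N = 35. Certainly 35 ∣ 35, but 14 ∤ 35.

(⇒) fails; (⇐) holds.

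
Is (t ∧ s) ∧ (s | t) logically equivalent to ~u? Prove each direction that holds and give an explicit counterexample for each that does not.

Both directions fail.

Forward direction. This fails. Under t = T, u = T, s = T, the left side is true but the right side is false.

Converse. This fails. Under t = F, u = F, s = F, the left side is false but the right side is true.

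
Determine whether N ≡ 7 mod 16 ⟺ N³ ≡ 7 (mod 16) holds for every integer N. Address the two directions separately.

Both implications hold.

(→) Suppose N ≡ 7 mod 16. Write N = 16j + 7. Then (16j + 7)³ = 4096j³ + 5376j² + 2352j + 343 = 16(256j³ + 336j² + 147j + 21) + 7, so N³ ≡ 7 (mod 16).

(←) Conversely, suppose N³ ≡ 7 (mod 16). The only residue r in {0, …, 15} with r³ ≡ 7 (mod 16) is r = 7, so N ≡ 7 (mod 16).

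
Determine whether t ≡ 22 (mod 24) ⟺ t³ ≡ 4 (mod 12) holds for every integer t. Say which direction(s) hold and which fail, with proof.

(←) This fails: take t = 4. Then 4³ = 64 ≡ 4 (mod 12), yet 4 ≡ 4 (mod 24), not 22.

(→) Suppose t ≡ 22 (mod 24). Then t³ ≡ 22³ = 10648 (mod 24), and since 12 ∣ 24, also t³ ≡ 4 (mod 12).

Not equivalent: only (⇒) holds.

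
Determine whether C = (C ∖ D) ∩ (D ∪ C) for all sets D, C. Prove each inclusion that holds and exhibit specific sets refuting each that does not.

(⊆) fails; (⊇) holds.

(⟹) This inclusion fails. Take D = {1}, C = {1}; then 1 ∈ C but 1 ∉ (C ∖ D) ∩ (D ∪ C).

(⟸) Let x ∈ (C ∖ D) ∩ (D ∪ C). Then x ∈ C and x ∉ D, from which x ∈ C.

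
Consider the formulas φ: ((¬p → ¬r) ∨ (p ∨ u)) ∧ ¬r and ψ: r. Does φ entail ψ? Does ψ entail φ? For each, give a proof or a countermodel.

Neither implication holds.

Forward direction. This fails. Under r = F, u = F, p = F, the left side is true but the right side is false.

Converse. This fails. Under r = T, u = F, p = F, the left side is false but the right side is true.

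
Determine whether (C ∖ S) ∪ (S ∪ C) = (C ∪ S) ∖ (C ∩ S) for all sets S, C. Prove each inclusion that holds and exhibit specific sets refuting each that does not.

Only the reverse inclusion holds.

(⊆) This inclusion fails. Take S = {1}, C = {1}; then 1 ∈ (C ∖ S) ∪ (S ∪ C) but 1 ∉ (C ∪ S) ∖ (C ∩ S).

(⊇) Let x ∈ (C ∪ S) ∖ (C ∩ S). Then either x ∈ S and x ∉ C; or x ∈ C and x ∉ S. In each case x ∈ (C ∖ S) ∪ (S ∪ C), so (C ∪ S) ∖ (C ∩ S) ⊆ (C ∖ S) ∪ (S ∪ C).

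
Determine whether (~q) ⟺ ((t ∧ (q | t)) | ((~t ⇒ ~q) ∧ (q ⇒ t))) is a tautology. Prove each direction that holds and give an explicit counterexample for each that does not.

(→) Assume the antecedent. If t is true, the consequent reduces to true regardless of the other variables. If t is false, the antecedent forces (t = F, q = F), and the consequent holds there. Either way the consequent holds.

(←) This fails. Under t = T, q = T, the left side is false but the right side is true.

Only the forward implication holds.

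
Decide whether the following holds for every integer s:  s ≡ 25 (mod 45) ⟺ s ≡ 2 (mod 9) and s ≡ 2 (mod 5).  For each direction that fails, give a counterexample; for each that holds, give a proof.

Forward direction. This fails: s = 25 gives 25 ≡ 25 (mod 45) but 25 ≡ 7 (mod 9), so the conjunction on the right does not hold.

Converse. This fails: s = 2 satisfies both congruences on the right (2 ≡ 2 mod 9 and 2 ≡ 2 mod 5) yet 2 ≡ 2 (mod 45), not 25.

(⇒) fails and (⇐) fails.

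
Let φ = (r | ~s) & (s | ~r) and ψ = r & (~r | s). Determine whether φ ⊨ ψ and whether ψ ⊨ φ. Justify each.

Forward direction. This fails. Under s = F, r = F, the left side is true but the right side is false.

Converse. Assume the antecedent. If s is true, the antecedent forces (s = T, r = T), and (r | ~s) & (s | ~r) holds there. If s is false, the antecedent cannot hold. Either way (r | ~s) & (s | ~r) holds.

The forward direction fails; the converse holds.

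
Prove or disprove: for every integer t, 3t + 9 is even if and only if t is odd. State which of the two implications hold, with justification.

(⟹) Suppose 3t + 9 is even. Since 3 is odd, 3t and t have the same parity, so 3t + 9 ≡ t + 9 (mod 2). As 9 is odd, 3t + 9 is even exactly when t is odd. Thus t is odd.

(⟸) Conversely, suppose t is odd; write t = 2j + 1. Then 3t + 9 = 3·(2j + 1) + 9 = 2·3j + 12, which is even.

Equivalent; both directions hold.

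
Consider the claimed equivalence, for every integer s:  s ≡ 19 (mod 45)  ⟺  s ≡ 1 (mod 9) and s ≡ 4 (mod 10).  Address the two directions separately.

Not equivalent: only (⇐) holds.

(⇒) This fails: s = 19 gives 19 ≡ 19 (mod 45) but 19 ≡ 9 (mod 10), so the conjunction on the right does not hold.

(⇐) Conversely, if s ≡ 1 (mod 9) and s ≡ 4 (mod 10), then by the Chinese remainder theorem s ≡ 64 (mod 90). Since 64 ≡ 19 (mod 45) and 45 ∣ 90, we get s ≡ 19 (mod 45).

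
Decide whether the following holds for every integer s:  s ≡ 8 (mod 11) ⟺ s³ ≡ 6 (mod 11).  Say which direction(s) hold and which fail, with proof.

(⟹) Suppose s ≡ 8 (mod 11). Write s = 11j + 8. Then (11j + 8)³ = 1331j³ + 2904j² + 2112j + 512 = 11(121j³ + 264j² + 192j + 46) + 6, so s³ ≡ 6 (mod 11).

(⟸) Conversely, suppose s³ ≡ 6 (mod 11). The only residue r in {0, …, 10} with r³ ≡ 6 (mod 11) is r = 8, so s ≡ 8 (mod 11).

Both directions hold.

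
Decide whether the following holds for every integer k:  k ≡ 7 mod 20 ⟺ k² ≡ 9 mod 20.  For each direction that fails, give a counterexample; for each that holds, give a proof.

(→) Suppose k ≡ 7 mod 20. Write k = 20j + 7. Then (20j + 7)² = 400j² + 280j + 49 = 20(20j² + 14j + 2) + 9, so k² ≡ 9 (mod 20).

(←) This fails: take k = 3. Then 3² = 9 ≡ 9 (mod 20), yet 3 ≡ 3 (mod 20), not 7.

Only the forward direction holds.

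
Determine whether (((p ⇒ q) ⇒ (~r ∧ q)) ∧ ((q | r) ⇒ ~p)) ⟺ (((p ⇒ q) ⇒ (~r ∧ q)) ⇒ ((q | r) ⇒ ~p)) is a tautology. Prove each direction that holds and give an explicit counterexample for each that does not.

Converse. This fails. Under r = F, q = F, p = F, the left side is false but the right side is true.

Forward direction. Assume the antecedent. If r is true, the antecedent cannot hold. If r is false, the antecedent forces (r = F, q = T, p = F) or (r = F, q = F, p = T), and the consequent holds there. Either way the consequent holds.

Only the forward direction holds.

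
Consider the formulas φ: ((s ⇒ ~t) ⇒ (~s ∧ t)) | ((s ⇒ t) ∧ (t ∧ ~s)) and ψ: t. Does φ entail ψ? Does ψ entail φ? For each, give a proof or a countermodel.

Both directions hold; the statement is true.

(→) Assume the antecedent. If s is true, the antecedent forces (s = T, t = T), and t holds there. If s is false, the antecedent forces (s = F, t = T), and t holds there. Either way t holds.

(←) Assume the antecedent. If s is true, the antecedent forces (s = T, t = T), and the consequent holds there. If s is false, the antecedent forces (s = F, t = T), and the consequent holds there. Either way the consequent holds.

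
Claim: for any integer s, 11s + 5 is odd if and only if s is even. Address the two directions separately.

(⇒) Suppose 11s + 5 is odd. Since 11 is odd, 11s and s have the same parity, so 11s + 5 ≡ s + 5 (mod 2). As 5 is odd, 11s + 5 is odd exactly when s is even. Thus s is even.

(⇐) Conversely, suppose s is even; write s = 2j. Then 11s + 5 = 11·(2j) + 5 = 2·11j + 5, which is odd.

Equivalent; both directions hold.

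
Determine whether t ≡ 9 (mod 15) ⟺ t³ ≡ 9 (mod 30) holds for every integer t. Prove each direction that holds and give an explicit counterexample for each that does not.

(⟹) This fails: take t = 24. Then 24 ≡ 9 (mod 15), but 24³ = 13824 ≡ 24 (mod 30), not 9.

(⟸) Conversely, the residues r modulo 30 with r³ ≡ 9 (mod 30) are exactly {9}, and each is ≡ 9 (mod 15).

Not equivalent: only (⇐) holds.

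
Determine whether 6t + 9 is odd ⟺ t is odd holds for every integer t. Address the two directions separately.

(⟹) This fails: take t = 2. Then 6t + 9 = 21, which is odd, yet t = 2 is even, not odd.

(⟸) Suppose t is odd. Since 6 is even, 6t is even for every t, so 6t + 9 has the same parity as 9, which is odd. Hence 6t + 9 is odd.

The forward direction fails; the converse holds.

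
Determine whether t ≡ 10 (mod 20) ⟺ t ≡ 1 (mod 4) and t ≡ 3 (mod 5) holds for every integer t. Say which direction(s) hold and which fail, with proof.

(⇒) fails and (⇐) fails.

(→) This fails: t = 10 gives 10 ≡ 10 (mod 20) but 10 ≡ 2 (mod 4), so the conjunction on the right does not hold.

(←) This fails: t = 13 satisfies both congruences on the right (13 ≡ 1 mod 4 and 13 ≡ 3 mod 5) yet 13 ≡ 13 (mod 20), not 10.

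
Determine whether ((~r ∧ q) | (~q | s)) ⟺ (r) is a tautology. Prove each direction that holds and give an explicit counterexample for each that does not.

(→) This fails. Under r = F, q = F, s = F, the left side is true but the right side is false.

(←) This fails. Under r = T, q = T, s = F, the left side is false but the right side is true.

(⇒) fails and (⇐) fails.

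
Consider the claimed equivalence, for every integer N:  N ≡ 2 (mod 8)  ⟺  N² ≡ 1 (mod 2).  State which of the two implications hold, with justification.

Forward direction. This fails: take N = 2. Then 2 ≡ 2 (mod 8), but 2² = 4 ≡ 0 (mod 2), not 1.

Converse. This fails: take N = 1. Then 1² = 1 ≡ 1 (mod 2), yet 1 ≡ 1 (mod 8), not 2.

(⇒) fails and (⇐) fails.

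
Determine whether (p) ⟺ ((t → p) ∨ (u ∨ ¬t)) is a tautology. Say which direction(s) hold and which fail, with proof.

[⇒] Assume the antecedent. If p is true, (t → p) ∨ (u ∨ ¬t) reduces to true regardless of the other variables. If p is false, the antecedent cannot hold. Either way (t → p) ∨ (u ∨ ¬t) holds.

[⇐] This fails. Under p = F, t = F, u = F, the left side is false but the right side is true.

Only the forward implication holds.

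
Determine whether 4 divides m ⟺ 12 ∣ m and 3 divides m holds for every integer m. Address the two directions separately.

(←) Suppose 12 ∣ m and 3 ∣ m. Any common multiple of 12 and 3 is a multiple of their lcm; here lcm(12, 3) = 12·3/gcd(12, 3) = 36/3 = 12, so 12 ∣ m. Since 4 ∣ 12, it follows that 4 ∣ m.

(→) This fails: take m = 4. Certainly 4 ∣ 4, but 12 ∤ 4.

(⇒) fails; (⇐) holds.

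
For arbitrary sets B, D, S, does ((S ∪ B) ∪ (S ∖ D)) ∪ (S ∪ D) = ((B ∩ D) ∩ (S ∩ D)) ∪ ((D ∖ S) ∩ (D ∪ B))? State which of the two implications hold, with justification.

Only the reverse inclusion holds.

Forward inclusion. This inclusion fails. Take B = {1}, D = ∅, S = ∅; then 1 ∈ ((S ∪ B) ∪ (S ∖ D)) ∪ (S ∪ D) but 1 ∉ ((B ∩ D) ∩ (S ∩ D)) ∪ ((D ∖ S) ∩ (D ∪ B)).

Reverse inclusion. Let x ∈ ((B ∩ D) ∩ (S ∩ D)) ∪ ((D ∖ S) ∩ (D ∪ B)). Then either x ∈ D and x ∉ B, S; or x ∈ B ∩ D and x ∉ S; or x ∈ B ∩ D ∩ S. In each case x ∈ ((S ∪ B) ∪ (S ∖ D)) ∪ (S ∪ D), so ((B ∩ D) ∩ (S ∩ D)) ∪ ((D ∖ S) ∩ (D ∪ B)) ⊆ ((S ∪ B) ∪ (S ∖ D)) ∪ (S ∪ D).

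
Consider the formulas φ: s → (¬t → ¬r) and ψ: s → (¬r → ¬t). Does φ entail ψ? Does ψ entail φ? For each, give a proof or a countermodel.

(⟹) This fails. Under s = T, r = F, t = T, the left side is true but the right side is false.

(⟸) This fails. Under s = T, r = T, t = F, the left side is false but the right side is true.

Neither implication holds.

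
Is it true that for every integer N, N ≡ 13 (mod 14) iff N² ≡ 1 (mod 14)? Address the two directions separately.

(⇒) Suppose N ≡ 13 (mod 14). Write N = 14j + 13. Then (14j + 13)² = 196j² + 364j + 169 = 14(14j² + 26j + 12) + 1, so N² ≡ 1 (mod 14).

(⇐) This fails: take N = 1. Then 1² = 1 ≡ 1 (mod 14), yet 1 ≡ 1 (mod 14), not 13.

(⇒) holds; (⇐) fails.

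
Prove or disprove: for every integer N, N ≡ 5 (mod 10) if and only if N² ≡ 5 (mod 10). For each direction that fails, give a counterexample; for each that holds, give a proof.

(⟹) Suppose N ≡ 5 (mod 10). Write N = 10j + 5. Then (10j + 5)² = 100j² + 100j + 25 = 10(10j² + 10j + 2) + 5, so N² ≡ 5 (mod 10).

(⟸) For the converse, argue contrapositively. If N ≢ 5 (mod 10), then N is congruent to one of 0, 1, 2, 3, 4, 6, 7, 8, 9 modulo 10, and these give N² ≡ 0, 1, 4, 9, 6, 6, 9, 4, 1 respectively — never 5.

The biconditional holds.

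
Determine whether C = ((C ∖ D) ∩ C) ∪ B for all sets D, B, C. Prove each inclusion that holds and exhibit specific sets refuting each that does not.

Both inclusions fail.

Forward inclusion. This inclusion fails. Take D = {1}, B = ∅, C = {1}; then 1 ∈ C but 1 ∉ ((C ∖ D) ∩ C) ∪ B.

Reverse inclusion. This inclusion fails. Take D = ∅, B = {1}, C = ∅; then 1 ∈ ((C ∖ D) ∩ C) ∪ B but 1 ∉ C.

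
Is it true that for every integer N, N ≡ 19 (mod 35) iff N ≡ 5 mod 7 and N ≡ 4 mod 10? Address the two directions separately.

[⇒] This fails: N = 19 gives 19 ≡ 19 (mod 35) but 19 ≡ 9 (mod 10), so the conjunction on the right does not hold.

[⇐] Conversely, if N ≡ 5 (mod 7) and N ≡ 4 (mod 10), then by the Chinese remainder theorem N ≡ 54 (mod 70). Since 54 ≡ 19 (mod 35) and 35 ∣ 70, we get N ≡ 19 (mod 35).

The forward direction fails; the converse holds.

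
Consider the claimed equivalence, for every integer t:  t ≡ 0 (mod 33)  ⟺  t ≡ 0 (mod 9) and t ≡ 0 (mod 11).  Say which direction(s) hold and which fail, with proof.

Only the reverse direction holds.

(⇐) If t ≡ 0 (mod 9) and t ≡ 0 (mod 11), then by the Chinese remainder theorem t ≡ 0 (mod 99). Since 0 ≡ 0 (mod 33) and 33 ∣ 99, we get t ≡ 0 (mod 33).

(⇒) This fails: t = 33 gives 33 ≡ 0 (mod 33) but 33 ≡ 6 (mod 9), so the conjunction on the right does not hold.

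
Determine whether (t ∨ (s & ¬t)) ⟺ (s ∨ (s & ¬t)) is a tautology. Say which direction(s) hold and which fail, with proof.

Not equivalent: only (⇐) holds.

(⟸) Assume the antecedent. If t is true, t ∨ (s & ¬t) reduces to true regardless of the other variables. If t is false, the antecedent forces (t = F, s = T), and t ∨ (s & ¬t) holds there. Either way t ∨ (s & ¬t) holds.

(⟹) This fails. Under t = T, s = F, the left side is true but the right side is false.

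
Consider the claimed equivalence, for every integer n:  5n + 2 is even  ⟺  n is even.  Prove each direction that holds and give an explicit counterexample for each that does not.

(⟹) Suppose 5n + 2 is even. Since 5 is odd, 5n and n have the same parity, so 5n + 2 ≡ n + 2 (mod 2). As 2 is even, 5n + 2 is even exactly when n is even. Thus n is even.

(⟸) Conversely, suppose n is even; write n = 2j. Then 5n + 2 = 5·(2j) + 2 = 2·5j + 2, which is even.

Both implications hold.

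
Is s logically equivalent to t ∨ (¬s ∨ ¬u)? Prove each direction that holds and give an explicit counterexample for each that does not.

(→) This fails. Under t = F, s = T, u = T, the left side is true but the right side is false.

(←) This fails. Under t = F, s = F, u = F, the left side is false but the right side is true.

Neither direction holds.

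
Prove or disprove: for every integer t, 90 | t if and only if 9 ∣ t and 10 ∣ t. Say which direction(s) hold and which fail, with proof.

Both implications hold.

(→) If 90 ∣ t, write t = 90q. Since 90 = 10·9, t = 9·(10q), so 9 ∣ t; and since 90 = 9·10, t = 10·(9q), so 10 ∣ t.

(←) Suppose 9 ∣ t and 10 ∣ t. Any common multiple of 9 and 10 is a multiple of their lcm; here gcd(9, 10) = 1, so lcm(9, 10) = 9·10 = 90, so 90 ∣ t.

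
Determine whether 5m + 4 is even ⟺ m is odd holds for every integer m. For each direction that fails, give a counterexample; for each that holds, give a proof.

(⇒) fails and (⇐) fails.

(⟹) This fails: m = 2 gives 5m + 4 = 14, which is even, but 2 is even, not odd.

(⟸) This also fails: m = 5 is odd, but 5m + 4 = 29 is odd, not even.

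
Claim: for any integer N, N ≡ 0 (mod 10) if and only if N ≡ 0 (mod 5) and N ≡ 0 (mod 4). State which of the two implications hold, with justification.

Only the converse holds.

[⇐] If N ≡ 0 (mod 5) and N ≡ 0 (mod 4), then by the Chinese remainder theorem N ≡ 0 (mod 20). Since 0 ≡ 0 (mod 10) and 10 ∣ 20, we get N ≡ 0 (mod 10).

[⇒] This fails: N = 10 gives 10 ≡ 0 (mod 10) but 10 ≡ 2 (mod 4), so the conjunction on the right does not hold.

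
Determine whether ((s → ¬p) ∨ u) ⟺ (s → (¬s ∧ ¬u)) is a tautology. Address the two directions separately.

(⟸) Assume the antecedent. If s is true, the antecedent cannot hold. If s is false, (s → ¬p) ∨ u reduces to true regardless of the other variables. Either way (s → ¬p) ∨ u holds.

(⟹) This fails. Under s = T, p = F, u = F, the left side is true but the right side is false.

Only the reverse direction holds.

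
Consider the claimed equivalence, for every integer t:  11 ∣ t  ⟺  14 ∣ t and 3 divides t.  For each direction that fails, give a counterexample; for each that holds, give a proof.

(⇒) This fails: take t = 11. Certainly 11 ∣ 11, but 14 ∤ 11.

(⇐) This fails: take t = 42. Both 14 ∣ 42 and 3 ∣ 42, yet 42 is not a multiple of 11 (since 42 = 3·11 + 9), so 11 ∤ 42.

(⇒) fails and (⇐) fails.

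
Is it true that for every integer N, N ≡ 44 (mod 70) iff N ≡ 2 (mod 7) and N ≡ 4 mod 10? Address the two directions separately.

Both directions hold; the statement is true.

(←) If N ≡ 2 (mod 7) and N ≡ 4 (mod 10), then by the Chinese remainder theorem N ≡ 44 (mod 70). This is exactly N ≡ 44 (mod 70).

(→) Suppose N ≡ 44 (mod 70); write N = 70j + 44. Since 7 ∣ 70, reducing mod 7 gives N ≡ 44 ≡ 2 (mod 7); since 10 ∣ 70, reducing mod 10 gives N ≡ 44 ≡ 4 (mod 10).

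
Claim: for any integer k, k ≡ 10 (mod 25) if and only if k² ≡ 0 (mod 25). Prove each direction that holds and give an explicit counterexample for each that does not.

The forward direction holds; the converse fails.

[⇒] Suppose k ≡ 10 (mod 25). Write k = 25j + 10. Then (25j + 10)² = 625j² + 500j + 100 = 25(25j² + 20j + 4) + 0, so k² ≡ 0 (mod 25).

[⇐] This fails: take k = 0. Then 0² = 0 ≡ 0 (mod 25), yet 0 ≡ 0 (mod 25), not 10.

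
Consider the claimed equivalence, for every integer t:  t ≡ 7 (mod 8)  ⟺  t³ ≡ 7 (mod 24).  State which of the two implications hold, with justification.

Forward direction. This fails: take t = 15. Then 15 ≡ 7 (mod 8), but 15³ = 3375 ≡ 15 (mod 24), not 7.

Converse. The residues r modulo 24 with r³ ≡ 7 (mod 24) are exactly {7}, and each is ≡ 7 (mod 8).

Only the reverse direction holds.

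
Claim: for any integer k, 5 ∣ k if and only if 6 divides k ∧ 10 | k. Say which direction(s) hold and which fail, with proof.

Only the reverse direction holds.

(⟹) This fails: take k = 5. Certainly 5 ∣ 5, but 6 ∤ 5.

(⟸) Suppose 6 ∣ k and 10 ∣ k. Any common multiple of 6 and 10 is a multiple of their lcm; here lcm(6, 10) = 6·10/gcd(6, 10) = 60/2 = 30, so 30 ∣ k. Since 5 ∣ 30, it follows that 5 ∣ k.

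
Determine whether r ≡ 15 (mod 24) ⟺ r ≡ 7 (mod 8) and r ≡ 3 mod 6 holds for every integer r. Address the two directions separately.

(⇒) Suppose r ≡ 15 (mod 24); write r = 24j + 15. Since 8 ∣ 24, reducing mod 8 gives r ≡ 15 ≡ 7 (mod 8); since 6 ∣ 24, reducing mod 6 gives r ≡ 15 ≡ 3 (mod 6).

(⇐) Conversely, if r ≡ 7 (mod 8) and r ≡ 3 (mod 6), then by the Chinese remainder theorem r ≡ 15 (mod 24). This is exactly r ≡ 15 (mod 24).

Equivalent; both directions hold.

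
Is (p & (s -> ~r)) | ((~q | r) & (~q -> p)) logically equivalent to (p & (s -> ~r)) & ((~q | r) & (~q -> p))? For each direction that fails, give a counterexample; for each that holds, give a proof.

Converse. Assume the antecedent. If p is true, the consequent reduces to true regardless of the other variables. If p is false, the antecedent cannot hold. Either way the consequent holds.

Forward direction. This fails. Under p = T, r = T, s = T, q = F, the left side is true but the right side is false.

Not equivalent: only (⇐) holds.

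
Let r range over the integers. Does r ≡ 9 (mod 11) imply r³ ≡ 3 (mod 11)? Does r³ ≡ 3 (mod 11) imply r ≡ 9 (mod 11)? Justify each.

The biconditional holds.

(→) Suppose r ≡ 9 (mod 11). Write r = 11j + 9. Then (11j + 9)³ = 1331j³ + 3267j² + 2673j + 729 = 11(121j³ + 297j² + 243j + 66) + 3, so r³ ≡ 3 (mod 11).

(←) Conversely, suppose r³ ≡ 3 (mod 11). The only residue r in {0, …, 10} with r³ ≡ 3 (mod 11) is r = 9, so r ≡ 9 (mod 11).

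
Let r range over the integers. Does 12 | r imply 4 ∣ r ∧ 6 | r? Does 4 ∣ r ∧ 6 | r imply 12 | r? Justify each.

Both directions hold.

Forward direction. If 12 ∣ r, write r = 12q. Since 12 = 3·4, r = 4·(3q), so 4 ∣ r; and since 12 = 2·6, r = 6·(2q), so 6 ∣ r.

Converse. Suppose 4 ∣ r and 6 ∣ r. Any common multiple of 4 and 6 is a multiple of their lcm; here lcm(4, 6) = 4·6/gcd(4, 6) = 24/2 = 12, so 12 ∣ r.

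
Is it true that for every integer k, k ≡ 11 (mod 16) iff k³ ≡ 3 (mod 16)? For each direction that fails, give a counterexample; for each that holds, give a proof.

(⟹) Suppose k ≡ 11 (mod 16). Write k = 16j + 11. Then (16j + 11)³ = 4096j³ + 8448j² + 5808j + 1331 = 16(256j³ + 528j² + 363j + 83) + 3, so k³ ≡ 3 (mod 16).

(⟸) Conversely, suppose k³ ≡ 3 (mod 16). The only residue r in {0, …, 15} with r³ ≡ 3 (mod 16) is r = 11, so k ≡ 11 (mod 16).

The biconditional holds.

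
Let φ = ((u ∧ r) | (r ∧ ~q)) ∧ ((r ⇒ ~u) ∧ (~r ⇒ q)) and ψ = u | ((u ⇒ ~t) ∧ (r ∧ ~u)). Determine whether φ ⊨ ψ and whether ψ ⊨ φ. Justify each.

Only the forward direction holds.

(⟹) Assume the antecedent. If r is true, u | ((u ⇒ ~t) ∧ (r ∧ ~u)) reduces to true regardless of the other variables. If r is false, the antecedent cannot hold. Either way u | ((u ⇒ ~t) ∧ (r ∧ ~u)) holds.

(⟸) This fails. Under r = T, t = F, q = T, u = F, the left side is false but the right side is true.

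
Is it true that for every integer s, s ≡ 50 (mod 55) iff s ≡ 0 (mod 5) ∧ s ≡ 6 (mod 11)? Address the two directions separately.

Both directions hold; the statement is true.

(⇐) If s ≡ 0 (mod 5) and s ≡ 6 (mod 11), then by the Chinese remainder theorem s ≡ 50 (mod 55). This is exactly s ≡ 50 (mod 55).

(⇒) Suppose s ≡ 50 (mod 55); write s = 55j + 50. Since 5 ∣ 55, reducing mod 5 gives s ≡ 50 ≡ 0 (mod 5); since 11 ∣ 55, reducing mod 11 gives s ≡ 50 ≡ 6 (mod 11).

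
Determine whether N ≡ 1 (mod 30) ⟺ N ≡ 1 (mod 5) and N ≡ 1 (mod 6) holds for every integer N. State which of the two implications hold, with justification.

Both directions hold.

(→) Suppose N ≡ 1 (mod 30); write N = 30j + 1. Since 5 ∣ 30, reducing mod 5 gives N ≡ 1 (mod 5); since 6 ∣ 30, reducing mod 6 gives N ≡ 1 (mod 6).

(←) Conversely, if N ≡ 1 (mod 5) and N ≡ 1 (mod 6), then by the Chinese remainder theorem N ≡ 1 (mod 30). This is exactly N ≡ 1 (mod 30).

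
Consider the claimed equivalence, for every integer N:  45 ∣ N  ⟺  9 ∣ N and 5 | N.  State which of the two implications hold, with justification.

The biconditional holds.

Converse. Suppose 9 ∣ N and 5 ∣ N. Any common multiple of 9 and 5 is a multiple of their lcm; here gcd(9, 5) = 1, so lcm(9, 5) = 9·5 = 45, so 45 ∣ N.

Forward direction. If 45 ∣ N, write N = 45q. Since 45 = 5·9, N = 9·(5q), so 9 ∣ N; and since 45 = 9·5, N = 5·(9q), so 5 ∣ N.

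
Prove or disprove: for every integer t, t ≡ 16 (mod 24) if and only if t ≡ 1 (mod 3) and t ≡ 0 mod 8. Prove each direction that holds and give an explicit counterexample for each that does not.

Both directions hold.

Forward direction. Suppose t ≡ 16 (mod 24); write t = 24j + 16. Since 3 ∣ 24, reducing mod 3 gives t ≡ 16 ≡ 1 (mod 3); since 8 ∣ 24, reducing mod 8 gives t ≡ 16 ≡ 0 (mod 8).

Converse. If t ≡ 1 (mod 3) and t ≡ 0 (mod 8), then by the Chinese remainder theorem t ≡ 16 (mod 24). This is exactly t ≡ 16 (mod 24).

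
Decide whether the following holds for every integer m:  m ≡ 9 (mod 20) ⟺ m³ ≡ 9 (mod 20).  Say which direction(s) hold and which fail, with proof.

Equivalent; both directions hold.

(⟹) Suppose m ≡ 9 (mod 20). Write m = 20j + 9. Then (20j + 9)³ = 8000j³ + 10800j² + 4860j + 729 = 20(400j³ + 540j² + 243j + 36) + 9, so m³ ≡ 9 (mod 20).

(⟸) Conversely, suppose m³ ≡ 9 (mod 20). The only residue r in {0, …, 19} with r³ ≡ 9 (mod 20) is r = 9, so m ≡ 9 (mod 20).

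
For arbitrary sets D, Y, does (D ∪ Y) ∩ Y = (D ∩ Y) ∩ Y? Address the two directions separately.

The sets are not equal: only the reverse inclusion holds.

(⟹) This inclusion fails. Take D = ∅, Y = {1}; then 1 ∈ (D ∪ Y) ∩ Y but 1 ∉ (D ∩ Y) ∩ Y.

(⟸) Let x ∈ (D ∩ Y) ∩ Y. Then x ∈ D ∩ Y, from which x ∈ (D ∪ Y) ∩ Y.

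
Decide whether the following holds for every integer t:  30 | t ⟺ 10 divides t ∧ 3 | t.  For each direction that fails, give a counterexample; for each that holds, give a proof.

(→) If 30 ∣ t, write t = 30q. Since 30 = 3·10, t = 10·(3q), so 10 ∣ t; and since 30 = 10·3, t = 3·(10q), so 3 ∣ t.

(←) Suppose 10 ∣ t and 3 ∣ t. Any common multiple of 10 and 3 is a multiple of their lcm; here gcd(10, 3) = 1, so lcm(10, 3) = 10·3 = 30, so 30 ∣ t.

Equivalent; both directions hold.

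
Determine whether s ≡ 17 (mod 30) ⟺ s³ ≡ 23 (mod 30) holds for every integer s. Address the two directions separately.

Both implications hold.

[⇒] Suppose s ≡ 17 (mod 30). Write s = 30j + 17. Then (30j + 17)³ = 27000j³ + 45900j² + 26010j + 4913 = 30(900j³ + 1530j² + 867j + 163) + 23, so s³ ≡ 23 (mod 30).

[⇐] Conversely, suppose s³ ≡ 23 (mod 30). The only residue r in {0, …, 29} with r³ ≡ 23 (mod 30) is r = 17, so s ≡ 17 (mod 30).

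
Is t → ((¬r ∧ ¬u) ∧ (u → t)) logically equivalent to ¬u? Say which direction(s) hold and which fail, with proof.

(⇒) This fails. Under r = F, u = T, t = F, the left side is true but the right side is false.

(⇐) This fails. Under r = T, u = F, t = T, the left side is false but the right side is true.

Neither implication holds.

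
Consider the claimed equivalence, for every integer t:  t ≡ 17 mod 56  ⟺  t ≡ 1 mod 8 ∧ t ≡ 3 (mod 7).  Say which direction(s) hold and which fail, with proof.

Equivalent; both directions hold.

(⇒) Suppose t ≡ 17 (mod 56); write t = 56j + 17. Since 8 ∣ 56, reducing mod 8 gives t ≡ 17 ≡ 1 (mod 8); since 7 ∣ 56, reducing mod 7 gives t ≡ 17 ≡ 3 (mod 7).

(⇐) Conversely, if t ≡ 1 (mod 8) and t ≡ 3 (mod 7), then by the Chinese remainder theorem t ≡ 17 (mod 56). This is exactly t ≡ 17 (mod 56).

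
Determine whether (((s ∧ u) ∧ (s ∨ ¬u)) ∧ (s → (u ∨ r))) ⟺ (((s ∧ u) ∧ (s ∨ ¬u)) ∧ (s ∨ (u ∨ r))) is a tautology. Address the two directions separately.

Both directions hold.

(⟹) Assume the antecedent. If u is true, the antecedent forces (u = T, s = T, r = F) or (u = T, s = T, r = T), and the consequent holds there. If u is false, the antecedent cannot hold. Either way the consequent holds.

(⟸) Assume the antecedent. If u is true, the antecedent forces (u = T, s = T, r = F) or (u = T, s = T, r = T), and the consequent holds there. If u is false, the antecedent cannot hold. Either way the consequent holds.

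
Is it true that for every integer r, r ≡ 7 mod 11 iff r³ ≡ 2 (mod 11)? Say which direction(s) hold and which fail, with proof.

(→) Suppose r ≡ 7 mod 11. Write r = 11j + 7. Then (11j + 7)³ = 1331j³ + 2541j² + 1617j + 343 = 11(121j³ + 231j² + 147j + 31) + 2, so r³ ≡ 2 (mod 11).

(←) Conversely, suppose r³ ≡ 2 (mod 11). The only residue r in {0, …, 10} with r³ ≡ 2 (mod 11) is r = 7, so r ≡ 7 (mod 11).

Both directions hold; the statement is true.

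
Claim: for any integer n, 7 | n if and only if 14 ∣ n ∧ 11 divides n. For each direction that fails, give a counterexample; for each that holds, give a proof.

Only the converse holds.

Converse. Suppose 14 ∣ n and 11 ∣ n. Any common multiple of 14 and 11 is a multiple of their lcm; here gcd(14, 11) = 1, so lcm(14, 11) = 14·11 = 154, so 154 ∣ n. Since 7 ∣ 154, it follows that 7 ∣ n.

Forward direction. This fails: take n = 7. Certainly 7 ∣ 7, but 14 ∤ 7.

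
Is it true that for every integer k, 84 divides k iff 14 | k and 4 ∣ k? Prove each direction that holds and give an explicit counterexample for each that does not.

Forward direction. If 84 ∣ k, write k = 84q. Since 84 = 6·14, k = 14·(6q), so 14 ∣ k; and since 84 = 21·4, k = 4·(21q), so 4 ∣ k.

Converse. This fails: take k = 28. Both 14 ∣ 28 and 4 ∣ 28, yet 28 is not a multiple of 84 (since 28 = 0·84 + 28), so 84 ∤ 28.

Only the forward direction holds.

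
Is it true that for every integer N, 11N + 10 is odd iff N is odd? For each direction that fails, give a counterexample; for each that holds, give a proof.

(→) Suppose 11N + 10 is odd. Since 11 is odd, 11N and N have the same parity, so 11N + 10 ≡ N + 10 (mod 2). As 10 is even, 11N + 10 is odd exactly when N is odd. Thus N is odd.

(←) Conversely, suppose N is odd; write N = 2j + 1. Then 11N + 10 = 11·(2j + 1) + 10 = 2·11j + 21, which is odd.

Both directions hold; the statement is true.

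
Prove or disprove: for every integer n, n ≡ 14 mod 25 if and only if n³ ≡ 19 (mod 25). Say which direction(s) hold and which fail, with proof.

Equivalent; both directions hold.

Forward direction. Suppose n ≡ 14 mod 25. Write n = 25j + 14. Then (25j + 14)³ = 15625j³ + 26250j² + 14700j + 2744 = 25(625j³ + 1050j² + 588j + 109) + 19, so n³ ≡ 19 (mod 25).

Converse. Suppose n³ ≡ 19 (mod 25). The only residue r in {0, …, 24} with r³ ≡ 19 (mod 25) is r = 14, so n ≡ 14 (mod 25).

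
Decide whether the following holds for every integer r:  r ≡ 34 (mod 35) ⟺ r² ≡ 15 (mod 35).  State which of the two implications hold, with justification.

Neither direction holds.

(⟹) This fails: take r = 34. Then 34 ≡ 34 (mod 35), but 34² = 1156 ≡ 1 (mod 35), not 15.

(⟸) This fails: take r = 15. Then 15² = 225 ≡ 15 (mod 35), yet 15 ≡ 15 (mod 35), not 34.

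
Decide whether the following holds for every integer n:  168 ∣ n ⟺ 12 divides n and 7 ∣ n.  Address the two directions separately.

[⇐] This fails: take n = 84. Both 12 ∣ 84 and 7 ∣ 84, yet 84 is not a multiple of 168 (since 84 = 0·168 + 84), so 168 ∤ 84.

[⇒] If 168 ∣ n, write n = 168q. Since 168 = 14·12, n = 12·(14q), so 12 ∣ n; and since 168 = 24·7, n = 7·(24q), so 7 ∣ n.

Only the forward implication holds.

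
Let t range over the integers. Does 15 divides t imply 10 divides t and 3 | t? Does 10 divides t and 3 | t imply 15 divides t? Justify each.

Not equivalent: only (⇐) holds.

(⟹) This fails: take t = 15. Certainly 15 ∣ 15, but 10 ∤ 15.

(⟸) Suppose 10 ∣ t and 3 ∣ t. Any common multiple of 10 and 3 is a multiple of their lcm; here gcd(10, 3) = 1, so lcm(10, 3) = 10·3 = 30, so 30 ∣ t. Since 15 ∣ 30, it follows that 15 ∣ t.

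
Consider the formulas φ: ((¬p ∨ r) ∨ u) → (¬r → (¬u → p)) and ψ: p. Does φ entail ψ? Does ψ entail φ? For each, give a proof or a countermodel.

Not equivalent: only (⇐) holds.

(⟸) Assume the antecedent. If r is true, the consequent reduces to true regardless of the other variables. If r is false, the antecedent forces (r = F, p = T, u = F) or (r = F, p = T, u = T), and the consequent holds there. Either way the consequent holds.

(⟹) This fails. Under r = T, p = F, u = F, the left side is true but the right side is false.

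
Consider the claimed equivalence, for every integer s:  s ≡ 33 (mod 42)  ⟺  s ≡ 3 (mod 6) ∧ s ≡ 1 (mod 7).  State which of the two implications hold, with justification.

Neither direction holds.

(⟹) This fails: s = 33 gives 33 ≡ 33 (mod 42) but 33 ≡ 5 (mod 7), so the conjunction on the right does not hold.

(⟸) This fails: s = 15 satisfies both congruences on the right (15 ≡ 3 mod 6 and 15 ≡ 1 mod 7) yet 15 ≡ 15 (mod 42), not 33.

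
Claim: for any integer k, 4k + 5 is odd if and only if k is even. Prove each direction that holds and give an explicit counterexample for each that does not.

Not equivalent: only (⇐) holds.

(⇒) This fails: take k = 7. Then 4k + 5 = 33, which is odd, yet k = 7 is odd, not even.

(⇐) Suppose k is even. Since 4 is even, 4k is even for every k, so 4k + 5 has the same parity as 5, which is odd. Hence 4k + 5 is odd.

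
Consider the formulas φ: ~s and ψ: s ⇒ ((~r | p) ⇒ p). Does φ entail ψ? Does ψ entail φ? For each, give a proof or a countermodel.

(⟹) Assume the antecedent. If p is true, s ⇒ ((~r | p) ⇒ p) reduces to true regardless of the other variables. If p is false, the antecedent forces (p = F, r = F, s = F) or (p = F, r = T, s = F), and s ⇒ ((~r | p) ⇒ p) holds there. Either way s ⇒ ((~r | p) ⇒ p) holds.

(⟸) This fails. Under p = T, r = F, s = T, the left side is false but the right side is true.

Only the forward direction holds.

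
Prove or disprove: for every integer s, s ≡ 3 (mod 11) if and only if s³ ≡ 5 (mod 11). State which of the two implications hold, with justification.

Both directions hold.

(⇐) Suppose s³ ≡ 5 (mod 11). The only residue r in {0, …, 10} with r³ ≡ 5 (mod 11) is r = 3, so s ≡ 3 (mod 11).

(⇒) Suppose s ≡ 3 (mod 11). Write s = 11j + 3. Then (11j + 3)³ = 1331j³ + 1089j² + 297j + 27 = 11(121j³ + 99j² + 27j + 2) + 5, so s³ ≡ 5 (mod 11).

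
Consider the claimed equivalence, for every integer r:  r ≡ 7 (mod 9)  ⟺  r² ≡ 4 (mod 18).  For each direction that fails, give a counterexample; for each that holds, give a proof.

Neither implication holds.

(→) This fails: take r = 7. Then 7 ≡ 7 (mod 9), but 7² = 49 ≡ 13 (mod 18), not 4.

(←) This fails: take r = 2. Then 2² = 4 ≡ 4 (mod 18), yet 2 ≡ 2 (mod 9), not 7.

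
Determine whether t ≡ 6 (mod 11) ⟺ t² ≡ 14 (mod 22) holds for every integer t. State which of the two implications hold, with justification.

(⇒) This fails: take t = 17. Then 17 ≡ 6 (mod 11), but 17² = 289 ≡ 3 (mod 22), not 14.

(⇐) This fails: take t = 16. Then 16² = 256 ≡ 14 (mod 22), yet 16 ≡ 5 (mod 11), not 6.

(⇒) fails and (⇐) fails.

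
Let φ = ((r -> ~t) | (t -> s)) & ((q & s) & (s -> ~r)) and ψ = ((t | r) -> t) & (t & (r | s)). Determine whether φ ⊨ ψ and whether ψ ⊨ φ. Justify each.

(⟹) This fails. Under q = T, s = T, t = F, r = F, the left side is true but the right side is false.

(⟸) This fails. Under q = F, s = T, t = T, r = F, the left side is false but the right side is true.

(⇒) fails and (⇐) fails.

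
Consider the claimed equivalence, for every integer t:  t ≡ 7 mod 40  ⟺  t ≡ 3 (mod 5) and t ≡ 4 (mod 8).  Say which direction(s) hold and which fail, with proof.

Both directions fail.

(⟹) This fails: t = 7 gives 7 ≡ 7 (mod 40) but 7 ≡ 2 (mod 5), so the conjunction on the right does not hold.

(⟸) This fails: t = 28 satisfies both congruences on the right (28 ≡ 3 mod 5 and 28 ≡ 4 mod 8) yet 28 ≡ 28 (mod 40), not 7.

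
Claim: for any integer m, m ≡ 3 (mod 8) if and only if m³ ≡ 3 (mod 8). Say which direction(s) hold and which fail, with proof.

(⇒) Suppose m ≡ 3 (mod 8). Write m = 8j + 3. Then (8j + 3)³ = 512j³ + 576j² + 216j + 27 = 8(64j³ + 72j² + 27j + 3) + 3, so m³ ≡ 3 (mod 8).

(⇐) Conversely, suppose m³ ≡ 3 (mod 8). The only residue r in {0, …, 7} with r³ ≡ 3 (mod 8) is r = 3, so m ≡ 3 (mod 8).

Both directions hold.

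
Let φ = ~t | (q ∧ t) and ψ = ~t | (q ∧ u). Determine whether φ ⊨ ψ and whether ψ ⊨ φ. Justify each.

Not equivalent: only (⇐) holds.

(⟹) This fails. Under t = T, u = F, q = T, the left side is true but the right side is false.

(⟸) Assume the antecedent. If t is true, the antecedent forces (t = T, u = T, q = T), and ~t | (q ∧ t) holds there. If t is false, ~t | (q ∧ t) reduces to true regardless of the other variables. Either way ~t | (q ∧ t) holds.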